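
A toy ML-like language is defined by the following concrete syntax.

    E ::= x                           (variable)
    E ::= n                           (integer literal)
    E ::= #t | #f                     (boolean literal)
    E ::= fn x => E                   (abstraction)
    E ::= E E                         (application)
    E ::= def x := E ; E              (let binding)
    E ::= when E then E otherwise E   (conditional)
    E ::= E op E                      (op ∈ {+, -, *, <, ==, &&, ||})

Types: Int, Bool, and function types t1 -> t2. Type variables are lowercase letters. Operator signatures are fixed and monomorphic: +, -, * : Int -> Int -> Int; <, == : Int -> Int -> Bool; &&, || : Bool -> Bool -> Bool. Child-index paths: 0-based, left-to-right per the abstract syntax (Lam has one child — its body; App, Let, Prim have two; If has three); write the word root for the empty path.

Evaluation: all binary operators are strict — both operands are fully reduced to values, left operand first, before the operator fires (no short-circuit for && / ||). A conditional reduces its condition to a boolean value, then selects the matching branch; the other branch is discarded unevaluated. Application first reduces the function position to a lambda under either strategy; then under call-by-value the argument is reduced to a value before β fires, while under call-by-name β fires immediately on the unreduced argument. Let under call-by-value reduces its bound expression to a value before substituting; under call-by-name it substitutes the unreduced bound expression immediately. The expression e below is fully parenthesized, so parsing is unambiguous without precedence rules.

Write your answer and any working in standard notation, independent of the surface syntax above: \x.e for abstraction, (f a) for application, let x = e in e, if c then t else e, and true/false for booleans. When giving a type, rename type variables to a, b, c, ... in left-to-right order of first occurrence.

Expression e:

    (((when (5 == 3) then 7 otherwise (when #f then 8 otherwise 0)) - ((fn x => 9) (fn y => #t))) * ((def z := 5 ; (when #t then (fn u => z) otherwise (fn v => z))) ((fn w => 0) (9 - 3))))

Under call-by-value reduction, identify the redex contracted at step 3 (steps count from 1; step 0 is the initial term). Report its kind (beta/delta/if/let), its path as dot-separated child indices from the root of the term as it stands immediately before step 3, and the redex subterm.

Answer: if at 0.0 : (if false then 8 else 0)

Trace:
step 0: (((if (5 == 3) then 7 else (if false then 8 else 0)) - ((\x.9) (\y.true))) * ((let z = 5 in (if true then (\u.z) else (\v.z))) ((\w.0) (9 - 3))))
step 1: [delta@0.0.0] (((if false then 7 else (if false then 8 else 0)) - ((\x.9) (\y.true))) * ((let z = 5 in (if true then (\u.z) else (\v.z))) ((\w.0) (9 - 3))))
step 2: [if@0.0] (((if false then 8 else 0) - ((\x.9) (\y.true))) * ((let z = 5 in (if true then (\u.z) else (\v.z))) ((\w.0) (9 - 3))))
step 3: [if@0.0] ((0 - ((\x.9) (\y.true))) * ((let z = 5 in (if true then (\u.z) else (\v.z))) ((\w.0) (9 - 3))))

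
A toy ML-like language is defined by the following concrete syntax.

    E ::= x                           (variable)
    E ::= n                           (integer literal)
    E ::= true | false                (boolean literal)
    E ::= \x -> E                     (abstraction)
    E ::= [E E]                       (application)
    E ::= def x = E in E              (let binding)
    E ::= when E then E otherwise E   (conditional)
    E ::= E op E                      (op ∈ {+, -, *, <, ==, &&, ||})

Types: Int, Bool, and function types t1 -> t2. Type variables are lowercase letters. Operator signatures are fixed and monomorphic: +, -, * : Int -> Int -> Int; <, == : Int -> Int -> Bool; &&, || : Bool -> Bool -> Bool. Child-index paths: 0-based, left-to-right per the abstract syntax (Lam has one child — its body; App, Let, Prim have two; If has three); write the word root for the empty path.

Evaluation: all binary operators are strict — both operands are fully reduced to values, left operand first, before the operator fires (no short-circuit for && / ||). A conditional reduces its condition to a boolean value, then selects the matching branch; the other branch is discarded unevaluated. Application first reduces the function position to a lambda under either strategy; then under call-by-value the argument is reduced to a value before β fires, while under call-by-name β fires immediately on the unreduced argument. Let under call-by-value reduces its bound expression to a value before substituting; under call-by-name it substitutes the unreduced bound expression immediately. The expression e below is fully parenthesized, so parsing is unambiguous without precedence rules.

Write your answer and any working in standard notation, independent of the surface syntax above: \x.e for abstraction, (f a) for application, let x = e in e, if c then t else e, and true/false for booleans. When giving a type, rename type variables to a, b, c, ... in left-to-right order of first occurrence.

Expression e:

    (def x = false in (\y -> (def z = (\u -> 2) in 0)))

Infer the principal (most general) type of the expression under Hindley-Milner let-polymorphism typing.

Answer: a -> Int

Trace:
let x : Bool
\u._ : b -> Int
let z : forall. b -> Int
\y._ : a -> Int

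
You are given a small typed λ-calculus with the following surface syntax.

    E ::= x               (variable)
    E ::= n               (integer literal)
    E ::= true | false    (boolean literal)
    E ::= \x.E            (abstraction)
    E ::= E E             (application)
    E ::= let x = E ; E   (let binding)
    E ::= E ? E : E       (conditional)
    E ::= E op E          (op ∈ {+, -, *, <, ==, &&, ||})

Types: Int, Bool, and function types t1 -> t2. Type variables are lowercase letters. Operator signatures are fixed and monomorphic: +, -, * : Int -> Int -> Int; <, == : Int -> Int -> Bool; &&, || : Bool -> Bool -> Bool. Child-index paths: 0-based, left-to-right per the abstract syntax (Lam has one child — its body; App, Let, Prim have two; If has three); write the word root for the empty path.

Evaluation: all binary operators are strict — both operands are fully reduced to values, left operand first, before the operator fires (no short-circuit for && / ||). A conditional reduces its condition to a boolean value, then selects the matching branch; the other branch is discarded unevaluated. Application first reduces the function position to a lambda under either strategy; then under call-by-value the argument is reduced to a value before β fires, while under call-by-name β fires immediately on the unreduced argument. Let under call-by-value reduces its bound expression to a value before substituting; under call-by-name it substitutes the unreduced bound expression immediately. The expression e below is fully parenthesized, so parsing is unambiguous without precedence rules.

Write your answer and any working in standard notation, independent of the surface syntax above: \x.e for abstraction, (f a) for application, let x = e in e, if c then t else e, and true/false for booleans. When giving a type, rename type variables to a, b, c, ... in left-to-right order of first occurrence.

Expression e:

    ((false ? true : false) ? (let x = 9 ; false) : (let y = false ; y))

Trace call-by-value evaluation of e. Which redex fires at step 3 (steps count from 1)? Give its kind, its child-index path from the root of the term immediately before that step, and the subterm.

Working:
step 0: (if (if false then true else false) then (let x = 9 in false) else (let y = false in y))
step 1: [if@0] (if false then (let x = 9 in false) else (let y = false in y))
step 2: [if@root] (let y = false in y)
step 3: [let@root] false

Answer: let at root : (let y = false in y)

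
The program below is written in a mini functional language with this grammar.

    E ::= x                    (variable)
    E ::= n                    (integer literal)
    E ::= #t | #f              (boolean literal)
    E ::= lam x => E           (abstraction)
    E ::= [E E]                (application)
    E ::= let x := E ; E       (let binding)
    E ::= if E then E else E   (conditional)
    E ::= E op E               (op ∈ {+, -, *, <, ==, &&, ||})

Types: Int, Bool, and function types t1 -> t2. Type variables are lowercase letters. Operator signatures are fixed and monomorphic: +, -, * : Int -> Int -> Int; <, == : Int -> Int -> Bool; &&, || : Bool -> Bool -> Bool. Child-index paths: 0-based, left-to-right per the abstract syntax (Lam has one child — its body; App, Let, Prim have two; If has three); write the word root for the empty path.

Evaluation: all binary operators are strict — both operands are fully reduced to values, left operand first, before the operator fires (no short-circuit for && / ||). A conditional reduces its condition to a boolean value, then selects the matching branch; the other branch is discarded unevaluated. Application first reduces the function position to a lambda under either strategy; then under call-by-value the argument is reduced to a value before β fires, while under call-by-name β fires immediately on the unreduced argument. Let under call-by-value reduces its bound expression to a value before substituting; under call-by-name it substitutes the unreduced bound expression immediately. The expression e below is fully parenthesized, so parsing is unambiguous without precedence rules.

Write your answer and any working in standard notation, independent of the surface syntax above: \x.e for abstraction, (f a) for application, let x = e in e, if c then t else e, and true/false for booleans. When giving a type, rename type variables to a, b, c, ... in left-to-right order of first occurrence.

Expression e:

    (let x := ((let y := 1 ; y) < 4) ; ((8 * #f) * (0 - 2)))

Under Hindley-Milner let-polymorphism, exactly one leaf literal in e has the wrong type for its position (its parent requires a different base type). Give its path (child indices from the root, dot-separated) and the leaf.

Trace:
let y : Int
y : Int
  unify Int ~ Int
  unify Int ~ Int
let x : Bool
  unify Int ~ Int
  unify Bool ~ Int
  FAIL: mismatch Bool ~ Int

Answer: 1.0.1 : false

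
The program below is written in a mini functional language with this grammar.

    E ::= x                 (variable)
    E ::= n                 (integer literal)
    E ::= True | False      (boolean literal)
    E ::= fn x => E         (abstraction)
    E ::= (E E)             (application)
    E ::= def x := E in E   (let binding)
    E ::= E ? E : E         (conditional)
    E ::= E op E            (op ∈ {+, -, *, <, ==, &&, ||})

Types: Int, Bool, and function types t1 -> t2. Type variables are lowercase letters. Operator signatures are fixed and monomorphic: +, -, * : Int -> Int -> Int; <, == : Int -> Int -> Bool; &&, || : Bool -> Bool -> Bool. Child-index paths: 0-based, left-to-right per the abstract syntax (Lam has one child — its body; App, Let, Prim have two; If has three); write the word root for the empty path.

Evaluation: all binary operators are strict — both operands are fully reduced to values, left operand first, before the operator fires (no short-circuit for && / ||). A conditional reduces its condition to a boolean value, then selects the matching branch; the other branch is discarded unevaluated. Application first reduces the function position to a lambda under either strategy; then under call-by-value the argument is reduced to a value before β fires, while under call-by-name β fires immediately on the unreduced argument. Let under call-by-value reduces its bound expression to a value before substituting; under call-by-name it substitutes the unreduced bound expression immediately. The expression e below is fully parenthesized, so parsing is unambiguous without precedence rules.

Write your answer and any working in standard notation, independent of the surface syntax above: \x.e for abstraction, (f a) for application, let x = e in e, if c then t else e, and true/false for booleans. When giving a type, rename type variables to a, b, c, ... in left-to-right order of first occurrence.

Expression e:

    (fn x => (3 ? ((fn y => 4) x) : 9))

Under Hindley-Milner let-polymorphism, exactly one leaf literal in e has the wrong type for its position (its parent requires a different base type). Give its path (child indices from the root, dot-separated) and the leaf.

Working:
  unify Int ~ Bool
  FAIL: mismatch Int ~ Bool

Answer: 0.0 : 3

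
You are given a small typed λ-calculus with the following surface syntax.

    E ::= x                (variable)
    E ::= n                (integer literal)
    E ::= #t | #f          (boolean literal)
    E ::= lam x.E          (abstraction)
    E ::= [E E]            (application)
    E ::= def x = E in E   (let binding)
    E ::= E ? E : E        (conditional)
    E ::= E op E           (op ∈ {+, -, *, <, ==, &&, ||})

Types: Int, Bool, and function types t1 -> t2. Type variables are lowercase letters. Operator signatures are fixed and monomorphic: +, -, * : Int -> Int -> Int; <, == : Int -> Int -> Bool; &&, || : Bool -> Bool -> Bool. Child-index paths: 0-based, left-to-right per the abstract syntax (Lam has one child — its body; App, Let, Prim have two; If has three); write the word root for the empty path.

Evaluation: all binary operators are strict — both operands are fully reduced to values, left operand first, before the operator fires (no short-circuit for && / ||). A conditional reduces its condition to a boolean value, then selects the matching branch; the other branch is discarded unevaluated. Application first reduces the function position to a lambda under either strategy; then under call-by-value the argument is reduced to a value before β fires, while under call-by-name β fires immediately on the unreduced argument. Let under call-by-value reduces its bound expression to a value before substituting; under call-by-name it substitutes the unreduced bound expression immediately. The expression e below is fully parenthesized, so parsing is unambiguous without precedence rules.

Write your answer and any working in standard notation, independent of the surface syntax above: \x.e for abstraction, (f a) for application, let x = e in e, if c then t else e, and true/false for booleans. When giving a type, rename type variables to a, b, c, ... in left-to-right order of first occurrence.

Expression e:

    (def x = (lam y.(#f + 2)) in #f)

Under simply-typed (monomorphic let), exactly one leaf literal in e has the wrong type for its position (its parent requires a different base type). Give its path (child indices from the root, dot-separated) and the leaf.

Working:
  unify Bool ~ Int
  FAIL: mismatch Bool ~ Int

Answer: 0.0.0 : false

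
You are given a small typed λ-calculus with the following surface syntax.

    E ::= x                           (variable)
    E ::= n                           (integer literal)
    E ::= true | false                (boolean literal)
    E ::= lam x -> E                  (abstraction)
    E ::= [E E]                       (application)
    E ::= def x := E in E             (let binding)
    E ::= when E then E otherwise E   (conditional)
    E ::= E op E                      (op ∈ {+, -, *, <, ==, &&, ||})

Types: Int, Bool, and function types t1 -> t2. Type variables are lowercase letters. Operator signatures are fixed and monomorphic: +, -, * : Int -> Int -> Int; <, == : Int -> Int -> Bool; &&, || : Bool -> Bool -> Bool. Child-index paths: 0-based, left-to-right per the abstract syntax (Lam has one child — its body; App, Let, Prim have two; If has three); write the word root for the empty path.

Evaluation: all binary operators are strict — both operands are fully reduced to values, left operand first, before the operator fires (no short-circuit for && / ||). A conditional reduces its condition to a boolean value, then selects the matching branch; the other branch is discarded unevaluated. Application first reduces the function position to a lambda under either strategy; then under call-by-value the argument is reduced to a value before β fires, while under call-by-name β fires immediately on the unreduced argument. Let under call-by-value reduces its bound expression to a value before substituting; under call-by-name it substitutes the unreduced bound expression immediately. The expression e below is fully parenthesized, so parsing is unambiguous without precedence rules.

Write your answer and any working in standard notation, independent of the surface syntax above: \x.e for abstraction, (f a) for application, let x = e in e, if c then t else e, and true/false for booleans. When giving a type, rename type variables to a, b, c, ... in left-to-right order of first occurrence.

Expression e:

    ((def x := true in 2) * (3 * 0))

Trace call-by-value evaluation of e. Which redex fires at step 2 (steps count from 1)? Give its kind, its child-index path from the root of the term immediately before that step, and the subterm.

Answer: delta at 1 : (3 * 0)

Trace:
step 0: ((let x = true in 2) * (3 * 0))
step 1: [let@0] (2 * (3 * 0))
step 2: [delta@1] (2 * 0)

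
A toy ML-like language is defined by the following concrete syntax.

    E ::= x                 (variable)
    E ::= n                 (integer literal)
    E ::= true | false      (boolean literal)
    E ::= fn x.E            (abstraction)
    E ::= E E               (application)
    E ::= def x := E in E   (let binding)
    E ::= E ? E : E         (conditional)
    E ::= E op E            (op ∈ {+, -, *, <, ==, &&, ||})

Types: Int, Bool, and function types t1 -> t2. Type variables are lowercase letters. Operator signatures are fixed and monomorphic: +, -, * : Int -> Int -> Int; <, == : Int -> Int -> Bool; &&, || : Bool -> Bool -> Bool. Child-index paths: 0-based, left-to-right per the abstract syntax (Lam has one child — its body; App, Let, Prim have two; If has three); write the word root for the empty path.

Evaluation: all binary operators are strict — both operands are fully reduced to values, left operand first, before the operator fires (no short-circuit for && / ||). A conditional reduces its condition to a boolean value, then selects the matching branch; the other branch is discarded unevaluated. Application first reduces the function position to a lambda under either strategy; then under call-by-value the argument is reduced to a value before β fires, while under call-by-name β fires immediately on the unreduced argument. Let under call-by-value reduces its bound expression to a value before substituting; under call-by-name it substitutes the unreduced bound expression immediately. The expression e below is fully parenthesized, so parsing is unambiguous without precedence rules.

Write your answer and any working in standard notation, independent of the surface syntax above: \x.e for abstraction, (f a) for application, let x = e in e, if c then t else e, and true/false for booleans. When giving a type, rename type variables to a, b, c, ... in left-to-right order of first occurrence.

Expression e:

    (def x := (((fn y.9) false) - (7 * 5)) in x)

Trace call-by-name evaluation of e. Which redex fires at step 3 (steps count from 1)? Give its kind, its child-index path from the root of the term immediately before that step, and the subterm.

Working:
step 0: (let x = (((\y.9) false) - (7 * 5)) in x)
step 1: [let@root] (((\y.9) false) - (7 * 5))
step 2: [beta@0] (9 - (7 * 5))
step 3: [delta@1] (9 - 35)

Answer: delta at 1 : (7 * 5)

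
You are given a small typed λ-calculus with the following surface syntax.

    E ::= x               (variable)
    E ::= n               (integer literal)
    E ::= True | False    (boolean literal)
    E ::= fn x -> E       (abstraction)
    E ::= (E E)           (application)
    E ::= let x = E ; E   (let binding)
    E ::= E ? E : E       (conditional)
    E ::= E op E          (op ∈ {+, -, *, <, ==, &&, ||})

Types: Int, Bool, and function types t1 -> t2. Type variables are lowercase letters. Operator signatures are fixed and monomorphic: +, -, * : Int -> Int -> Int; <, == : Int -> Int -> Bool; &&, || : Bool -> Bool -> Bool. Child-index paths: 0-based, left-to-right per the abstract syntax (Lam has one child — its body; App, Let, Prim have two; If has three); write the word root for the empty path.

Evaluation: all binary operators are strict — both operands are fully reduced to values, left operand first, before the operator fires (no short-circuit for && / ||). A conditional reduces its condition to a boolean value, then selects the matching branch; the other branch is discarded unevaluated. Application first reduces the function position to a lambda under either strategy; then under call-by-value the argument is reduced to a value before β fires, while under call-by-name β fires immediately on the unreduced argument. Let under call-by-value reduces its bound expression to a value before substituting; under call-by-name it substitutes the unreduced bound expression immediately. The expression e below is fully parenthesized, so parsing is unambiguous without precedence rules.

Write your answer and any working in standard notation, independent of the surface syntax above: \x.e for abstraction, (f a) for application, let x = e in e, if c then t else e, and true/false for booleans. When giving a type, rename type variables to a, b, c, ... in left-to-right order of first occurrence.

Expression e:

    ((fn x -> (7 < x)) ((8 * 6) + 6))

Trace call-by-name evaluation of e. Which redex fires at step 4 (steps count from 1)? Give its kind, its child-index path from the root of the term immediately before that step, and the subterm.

Derivation:
step 0: ((\x.(7 < x)) ((8 * 6) + 6))
step 1: [beta@root] (7 < ((8 * 6) + 6))
step 2: [delta@1.0] (7 < (48 + 6))
step 3: [delta@1] (7 < 54)
step 4: [delta@root] true

Answer: delta at root : (7 < 54)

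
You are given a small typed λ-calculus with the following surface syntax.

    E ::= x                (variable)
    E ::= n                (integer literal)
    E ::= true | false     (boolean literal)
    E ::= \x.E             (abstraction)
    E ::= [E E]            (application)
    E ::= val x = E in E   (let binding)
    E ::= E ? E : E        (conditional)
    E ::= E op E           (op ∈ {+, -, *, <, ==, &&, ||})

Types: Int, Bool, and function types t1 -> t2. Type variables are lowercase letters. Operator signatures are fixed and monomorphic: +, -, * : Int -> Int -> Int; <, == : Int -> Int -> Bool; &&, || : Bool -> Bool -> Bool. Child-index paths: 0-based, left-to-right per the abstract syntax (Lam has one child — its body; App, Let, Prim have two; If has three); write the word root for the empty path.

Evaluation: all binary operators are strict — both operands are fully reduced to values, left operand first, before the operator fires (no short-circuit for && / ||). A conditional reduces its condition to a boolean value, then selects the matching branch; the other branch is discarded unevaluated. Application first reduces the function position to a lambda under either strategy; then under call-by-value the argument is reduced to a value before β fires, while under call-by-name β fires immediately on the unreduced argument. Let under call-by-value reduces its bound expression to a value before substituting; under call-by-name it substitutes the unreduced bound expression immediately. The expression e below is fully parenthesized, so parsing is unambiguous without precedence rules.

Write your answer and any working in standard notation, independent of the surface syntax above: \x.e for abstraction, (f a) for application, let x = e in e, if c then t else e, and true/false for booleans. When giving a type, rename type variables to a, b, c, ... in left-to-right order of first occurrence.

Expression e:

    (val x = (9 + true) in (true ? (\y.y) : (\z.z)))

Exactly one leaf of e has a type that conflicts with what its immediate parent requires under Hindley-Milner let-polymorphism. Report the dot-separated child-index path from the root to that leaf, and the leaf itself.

Derivation:
  unify Int ~ Int
  unify Bool ~ Int
  FAIL: mismatch Bool ~ Int

Answer: 0.1 : true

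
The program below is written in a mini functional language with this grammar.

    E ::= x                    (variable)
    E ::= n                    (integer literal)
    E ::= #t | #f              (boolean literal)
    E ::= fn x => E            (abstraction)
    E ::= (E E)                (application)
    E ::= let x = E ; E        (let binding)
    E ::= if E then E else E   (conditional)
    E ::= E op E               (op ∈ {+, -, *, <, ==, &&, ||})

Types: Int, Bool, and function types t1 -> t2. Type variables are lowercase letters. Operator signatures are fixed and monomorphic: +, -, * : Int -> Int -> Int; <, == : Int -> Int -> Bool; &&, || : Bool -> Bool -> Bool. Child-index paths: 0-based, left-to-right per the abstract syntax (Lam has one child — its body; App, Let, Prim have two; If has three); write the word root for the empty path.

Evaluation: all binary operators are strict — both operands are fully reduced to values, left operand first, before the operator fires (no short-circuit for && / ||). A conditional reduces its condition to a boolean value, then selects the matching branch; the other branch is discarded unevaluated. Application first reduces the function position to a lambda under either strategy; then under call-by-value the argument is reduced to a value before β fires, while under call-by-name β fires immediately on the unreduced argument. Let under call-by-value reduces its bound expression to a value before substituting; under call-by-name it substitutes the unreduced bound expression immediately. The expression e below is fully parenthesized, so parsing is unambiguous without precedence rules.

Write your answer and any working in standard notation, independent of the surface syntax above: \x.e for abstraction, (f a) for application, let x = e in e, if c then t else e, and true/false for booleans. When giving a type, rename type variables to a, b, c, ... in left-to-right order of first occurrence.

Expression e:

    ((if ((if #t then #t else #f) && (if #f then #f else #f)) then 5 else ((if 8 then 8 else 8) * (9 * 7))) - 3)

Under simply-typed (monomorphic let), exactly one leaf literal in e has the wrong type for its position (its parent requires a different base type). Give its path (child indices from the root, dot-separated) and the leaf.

Derivation:
  unify Bool ~ Bool
  unify Bool ~ Bool
  unify Bool ~ Bool
  unify Bool ~ Bool
  unify Bool ~ Bool
  unify Bool ~ Bool
  unify Bool ~ Bool
  unify Int ~ Bool
  FAIL: mismatch Int ~ Bool

Answer: 0.2.0.0 : 8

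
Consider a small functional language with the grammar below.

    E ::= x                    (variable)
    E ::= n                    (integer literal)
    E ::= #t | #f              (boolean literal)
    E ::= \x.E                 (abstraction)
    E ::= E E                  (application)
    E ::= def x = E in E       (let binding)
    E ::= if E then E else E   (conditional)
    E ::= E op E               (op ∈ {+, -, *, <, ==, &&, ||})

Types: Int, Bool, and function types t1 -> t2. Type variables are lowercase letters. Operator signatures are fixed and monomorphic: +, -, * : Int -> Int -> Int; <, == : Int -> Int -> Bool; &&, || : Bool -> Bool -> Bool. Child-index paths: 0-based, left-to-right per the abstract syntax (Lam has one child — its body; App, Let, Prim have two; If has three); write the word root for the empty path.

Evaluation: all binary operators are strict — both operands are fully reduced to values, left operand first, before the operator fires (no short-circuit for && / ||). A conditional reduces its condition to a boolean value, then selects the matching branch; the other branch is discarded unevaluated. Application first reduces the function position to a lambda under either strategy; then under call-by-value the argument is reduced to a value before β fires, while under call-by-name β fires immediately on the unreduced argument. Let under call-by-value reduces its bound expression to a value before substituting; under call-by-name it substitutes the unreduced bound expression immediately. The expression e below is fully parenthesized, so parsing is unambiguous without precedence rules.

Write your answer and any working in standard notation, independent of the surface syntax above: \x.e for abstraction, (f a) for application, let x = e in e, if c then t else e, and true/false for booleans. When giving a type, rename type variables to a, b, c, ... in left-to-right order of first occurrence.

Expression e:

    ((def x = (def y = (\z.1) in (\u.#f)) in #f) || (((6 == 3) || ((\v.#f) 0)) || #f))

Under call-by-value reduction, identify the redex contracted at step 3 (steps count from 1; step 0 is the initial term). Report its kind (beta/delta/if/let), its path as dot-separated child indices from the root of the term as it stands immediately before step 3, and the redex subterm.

Derivation:
step 0: ((let x = (let y = (\z.1) in (\u.false)) in false) || (((6 == 3) || ((\v.false) 0)) || false))
step 1: [let@0.0] ((let x = (\u.false) in false) || (((6 == 3) || ((\v.false) 0)) || false))
step 2: [let@0] (false || (((6 == 3) || ((\v.false) 0)) || false))
step 3: [delta@1.0.0] (false || ((false || ((\v.false) 0)) || false))

Answer: delta at 1.0.0 : (6 == 3)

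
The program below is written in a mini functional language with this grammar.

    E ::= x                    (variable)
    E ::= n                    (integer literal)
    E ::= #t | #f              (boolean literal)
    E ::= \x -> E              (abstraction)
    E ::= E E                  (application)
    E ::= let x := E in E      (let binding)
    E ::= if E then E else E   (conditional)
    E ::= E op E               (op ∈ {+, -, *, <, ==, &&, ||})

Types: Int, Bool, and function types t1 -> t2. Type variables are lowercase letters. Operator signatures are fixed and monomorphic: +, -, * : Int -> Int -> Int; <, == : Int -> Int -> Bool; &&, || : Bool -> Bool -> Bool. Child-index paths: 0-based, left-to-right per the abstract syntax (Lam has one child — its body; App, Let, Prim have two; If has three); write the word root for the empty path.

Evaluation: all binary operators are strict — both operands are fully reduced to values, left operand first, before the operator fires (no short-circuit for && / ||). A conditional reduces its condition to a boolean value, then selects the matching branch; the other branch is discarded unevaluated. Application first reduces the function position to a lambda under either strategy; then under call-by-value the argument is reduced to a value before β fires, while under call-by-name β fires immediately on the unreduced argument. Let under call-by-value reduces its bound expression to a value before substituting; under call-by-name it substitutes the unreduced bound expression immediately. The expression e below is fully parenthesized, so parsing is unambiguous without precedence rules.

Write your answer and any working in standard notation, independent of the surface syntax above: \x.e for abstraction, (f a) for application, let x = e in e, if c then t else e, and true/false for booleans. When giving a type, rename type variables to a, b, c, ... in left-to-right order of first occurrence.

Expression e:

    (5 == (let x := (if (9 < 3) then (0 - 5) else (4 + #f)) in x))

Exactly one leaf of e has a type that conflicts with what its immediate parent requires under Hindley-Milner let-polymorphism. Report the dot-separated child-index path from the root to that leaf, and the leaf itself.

Working:
  unify Int ~ Int
  unify Int ~ Int
  unify Int ~ Int
  unify Bool ~ Bool
  unify Int ~ Int
  unify Int ~ Int
  unify Int ~ Int
  unify Bool ~ Int
  FAIL: mismatch Bool ~ Int

Answer: 1.0.2.1 : false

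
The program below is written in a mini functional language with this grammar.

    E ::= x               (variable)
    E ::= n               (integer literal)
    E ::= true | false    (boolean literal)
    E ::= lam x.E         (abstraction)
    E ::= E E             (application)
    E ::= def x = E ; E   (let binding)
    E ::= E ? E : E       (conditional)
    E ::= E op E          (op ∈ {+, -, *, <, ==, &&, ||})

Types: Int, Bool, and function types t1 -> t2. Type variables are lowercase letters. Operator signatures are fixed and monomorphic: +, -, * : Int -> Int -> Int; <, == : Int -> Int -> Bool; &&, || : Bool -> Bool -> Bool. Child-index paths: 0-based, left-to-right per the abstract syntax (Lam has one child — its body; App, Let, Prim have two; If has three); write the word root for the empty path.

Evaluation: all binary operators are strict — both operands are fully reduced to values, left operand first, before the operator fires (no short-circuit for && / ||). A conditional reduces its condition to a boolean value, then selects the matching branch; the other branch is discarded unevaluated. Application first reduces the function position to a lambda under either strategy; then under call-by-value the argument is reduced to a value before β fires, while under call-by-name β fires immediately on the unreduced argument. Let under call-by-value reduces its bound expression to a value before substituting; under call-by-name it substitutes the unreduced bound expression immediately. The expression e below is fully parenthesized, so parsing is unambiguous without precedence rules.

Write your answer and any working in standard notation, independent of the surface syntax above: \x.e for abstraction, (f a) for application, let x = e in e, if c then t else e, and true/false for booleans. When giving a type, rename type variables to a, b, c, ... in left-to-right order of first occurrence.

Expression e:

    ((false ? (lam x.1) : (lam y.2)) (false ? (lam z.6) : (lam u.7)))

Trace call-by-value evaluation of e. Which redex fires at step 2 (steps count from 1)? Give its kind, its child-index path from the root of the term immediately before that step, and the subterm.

Trace:
step 0: ((if false then (\x.1) else (\y.2)) (if false then (\z.6) else (\u.7)))
step 1: [if@0] ((\y.2) (if false then (\z.6) else (\u.7)))
step 2: [if@1] ((\y.2) (\u.7))

Answer: if at 1 : (if false then (\z.6) else (\u.7))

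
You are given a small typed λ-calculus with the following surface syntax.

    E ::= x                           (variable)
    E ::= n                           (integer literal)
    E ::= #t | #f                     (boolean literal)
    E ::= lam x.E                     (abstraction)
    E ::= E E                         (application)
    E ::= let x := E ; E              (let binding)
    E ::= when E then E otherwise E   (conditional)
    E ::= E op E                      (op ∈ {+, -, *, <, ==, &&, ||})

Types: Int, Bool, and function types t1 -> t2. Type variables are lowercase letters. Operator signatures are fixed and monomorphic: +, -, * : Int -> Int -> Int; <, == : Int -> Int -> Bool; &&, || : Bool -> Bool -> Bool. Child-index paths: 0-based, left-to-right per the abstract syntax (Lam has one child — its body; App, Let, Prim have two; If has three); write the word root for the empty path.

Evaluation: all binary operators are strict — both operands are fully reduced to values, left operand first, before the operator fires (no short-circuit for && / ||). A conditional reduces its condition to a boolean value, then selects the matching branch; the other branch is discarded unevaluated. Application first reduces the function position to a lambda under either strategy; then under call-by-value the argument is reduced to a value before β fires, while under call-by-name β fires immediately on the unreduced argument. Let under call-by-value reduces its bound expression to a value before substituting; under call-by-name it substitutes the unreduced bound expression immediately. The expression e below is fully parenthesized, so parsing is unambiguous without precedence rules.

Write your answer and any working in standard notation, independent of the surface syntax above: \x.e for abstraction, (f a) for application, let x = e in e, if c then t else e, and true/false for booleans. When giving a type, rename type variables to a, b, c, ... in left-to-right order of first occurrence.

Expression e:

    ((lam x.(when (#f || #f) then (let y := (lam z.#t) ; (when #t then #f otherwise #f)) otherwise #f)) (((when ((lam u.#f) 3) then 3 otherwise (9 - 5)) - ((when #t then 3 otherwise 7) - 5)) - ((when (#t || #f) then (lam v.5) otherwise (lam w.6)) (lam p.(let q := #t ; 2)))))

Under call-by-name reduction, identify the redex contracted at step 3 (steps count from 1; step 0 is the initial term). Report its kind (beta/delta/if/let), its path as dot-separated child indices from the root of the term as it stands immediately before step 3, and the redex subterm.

Working:
step 0: ((\x.(if (false || false) then (let y = (\z.true) in (if true then false else false)) else false)) (((if ((\u.false) 3) then 3 else (9 - 5)) - ((if true then 3 else 7) - 5)) - ((if (true || false) then (\v.5) else (\w.6)) (\p.(let q = true in 2)))))
step 1: [beta@root] (if (false || false) then (let y = (\z.true) in (if true then false else false)) else false)
step 2: [delta@0] (if false then (let y = (\z.true) in (if true then false else false)) else false)
step 3: [if@root] false

Answer: if at root : (if false then (let y = (\z.true) in (if true then false else false)) else false)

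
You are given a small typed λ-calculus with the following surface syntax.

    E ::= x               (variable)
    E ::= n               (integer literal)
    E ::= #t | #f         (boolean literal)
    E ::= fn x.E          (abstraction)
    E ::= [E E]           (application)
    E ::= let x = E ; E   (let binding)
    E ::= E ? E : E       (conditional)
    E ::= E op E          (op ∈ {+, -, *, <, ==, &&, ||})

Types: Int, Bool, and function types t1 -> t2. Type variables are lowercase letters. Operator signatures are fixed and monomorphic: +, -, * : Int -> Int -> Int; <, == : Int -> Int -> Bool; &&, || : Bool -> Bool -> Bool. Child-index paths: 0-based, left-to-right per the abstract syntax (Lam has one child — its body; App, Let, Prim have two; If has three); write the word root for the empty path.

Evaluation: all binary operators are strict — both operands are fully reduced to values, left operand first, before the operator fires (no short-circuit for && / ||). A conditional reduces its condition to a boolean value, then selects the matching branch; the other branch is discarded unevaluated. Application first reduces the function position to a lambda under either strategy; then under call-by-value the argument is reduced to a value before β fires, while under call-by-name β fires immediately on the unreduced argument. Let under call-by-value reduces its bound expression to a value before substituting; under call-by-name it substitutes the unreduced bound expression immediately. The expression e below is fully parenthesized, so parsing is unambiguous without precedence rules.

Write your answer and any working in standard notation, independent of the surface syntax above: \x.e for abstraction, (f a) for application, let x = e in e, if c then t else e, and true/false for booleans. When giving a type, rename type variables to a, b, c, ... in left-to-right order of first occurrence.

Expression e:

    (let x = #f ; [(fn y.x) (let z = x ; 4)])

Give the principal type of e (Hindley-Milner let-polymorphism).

Answer: Bool

Working:
let x : Bool
x : Bool
\y._ : a -> Bool
x : Bool
let z : Bool
  unify a -> Bool ~ Int -> b
  unify a ~ Int
  unify Bool ~ b
_ _ : Bool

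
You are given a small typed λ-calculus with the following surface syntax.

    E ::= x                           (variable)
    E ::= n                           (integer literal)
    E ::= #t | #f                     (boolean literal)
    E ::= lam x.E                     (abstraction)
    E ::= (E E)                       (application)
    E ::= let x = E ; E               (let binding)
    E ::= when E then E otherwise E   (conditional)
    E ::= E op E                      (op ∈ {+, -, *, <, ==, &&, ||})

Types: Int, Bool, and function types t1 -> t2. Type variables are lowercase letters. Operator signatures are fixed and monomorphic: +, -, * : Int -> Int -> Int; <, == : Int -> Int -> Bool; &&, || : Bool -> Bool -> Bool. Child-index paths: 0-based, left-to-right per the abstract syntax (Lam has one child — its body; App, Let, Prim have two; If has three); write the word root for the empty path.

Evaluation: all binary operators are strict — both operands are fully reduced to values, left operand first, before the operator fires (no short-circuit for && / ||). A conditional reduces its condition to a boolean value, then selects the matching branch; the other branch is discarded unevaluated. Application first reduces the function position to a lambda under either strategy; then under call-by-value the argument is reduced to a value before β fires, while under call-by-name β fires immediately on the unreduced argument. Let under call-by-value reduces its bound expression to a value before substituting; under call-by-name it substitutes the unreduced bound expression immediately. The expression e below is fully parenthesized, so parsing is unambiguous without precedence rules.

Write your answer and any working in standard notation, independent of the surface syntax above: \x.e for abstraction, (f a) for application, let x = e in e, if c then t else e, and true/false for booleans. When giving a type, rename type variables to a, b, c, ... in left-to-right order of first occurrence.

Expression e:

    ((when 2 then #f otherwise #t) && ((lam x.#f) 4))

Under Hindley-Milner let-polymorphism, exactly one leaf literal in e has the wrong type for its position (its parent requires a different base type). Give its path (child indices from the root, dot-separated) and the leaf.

Answer: 0.0 : 2

Derivation:
  unify Int ~ Bool
  FAIL: mismatch Int ~ Bool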